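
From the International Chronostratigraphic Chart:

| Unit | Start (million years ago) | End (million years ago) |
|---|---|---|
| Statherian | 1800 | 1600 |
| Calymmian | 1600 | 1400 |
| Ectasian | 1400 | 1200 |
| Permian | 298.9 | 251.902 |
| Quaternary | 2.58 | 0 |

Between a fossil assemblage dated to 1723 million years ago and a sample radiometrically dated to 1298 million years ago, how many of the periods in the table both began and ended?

1723 Ma sits inside the Statherian (1800–1600) and 1298 Ma inside the Ectasian (1400–1200); neither of those is wholly between the two dates.
The listed periods lying completely between them are Calymmian — 1 in all.

1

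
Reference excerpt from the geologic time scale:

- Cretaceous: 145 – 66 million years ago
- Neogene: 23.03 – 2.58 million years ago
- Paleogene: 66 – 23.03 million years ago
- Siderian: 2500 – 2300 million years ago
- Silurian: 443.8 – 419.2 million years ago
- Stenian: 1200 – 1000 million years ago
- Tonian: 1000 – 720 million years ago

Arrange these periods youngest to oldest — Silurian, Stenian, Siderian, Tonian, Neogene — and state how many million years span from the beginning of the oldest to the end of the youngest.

Start ages (Ma): Siderian 2500, Stenian 1200, Tonian 1000, Silurian 443.8, Neogene 23.03.
Ordered youngest to oldest: Neogene, Silurian, Tonian, Stenian, Siderian.
Span = 2500 − 2.58 = 2497.42 Myr.

Neogene → Silurian → Tonian → Stenian → Siderian; total span 2497.42 Myr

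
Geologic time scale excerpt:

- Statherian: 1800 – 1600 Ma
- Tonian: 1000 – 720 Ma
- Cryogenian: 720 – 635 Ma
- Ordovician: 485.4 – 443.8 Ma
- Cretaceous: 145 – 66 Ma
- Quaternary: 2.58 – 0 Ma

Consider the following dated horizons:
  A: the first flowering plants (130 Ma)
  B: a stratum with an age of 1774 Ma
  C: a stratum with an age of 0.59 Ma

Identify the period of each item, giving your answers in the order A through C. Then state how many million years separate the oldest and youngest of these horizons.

A — Cretaceous; B — Statherian; C — Quaternary; span 1773.41 million years

Match each age against the start–end ranges in the excerpt: A = 130 Ma → Cretaceous (145–66); B = 1774 Ma → Statherian (1800–1600); C = 0.59 Ma → Quaternary (2.58–0).
The largest age is 1774 Ma and the smallest is 0.59 Ma; their difference is 1773.41 Myr.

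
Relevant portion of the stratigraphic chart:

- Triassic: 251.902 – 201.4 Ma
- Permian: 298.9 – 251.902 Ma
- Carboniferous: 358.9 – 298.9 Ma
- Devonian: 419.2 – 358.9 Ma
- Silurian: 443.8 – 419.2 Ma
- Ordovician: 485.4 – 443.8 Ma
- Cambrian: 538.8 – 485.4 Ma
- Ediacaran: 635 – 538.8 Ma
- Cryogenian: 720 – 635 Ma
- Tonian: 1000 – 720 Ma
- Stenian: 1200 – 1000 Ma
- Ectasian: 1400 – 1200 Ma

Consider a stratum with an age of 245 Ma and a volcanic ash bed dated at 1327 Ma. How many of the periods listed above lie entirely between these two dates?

The older date is 1327 Ma and the younger is 245 Ma.
Periods with start < 1327 and end > 245 Ma: Stenian (1200–1000), Tonian (1000–720), Cryogenian (720–635), Ediacaran (635–538.8), Cambrian (538.8–485.4), Ordovician (485.4–443.8), Silurian (443.8–419.2), Devonian (419.2–358.9), Carboniferous (358.9–298.9), Permian (298.9–251.902).
That is 10 complete periods.

10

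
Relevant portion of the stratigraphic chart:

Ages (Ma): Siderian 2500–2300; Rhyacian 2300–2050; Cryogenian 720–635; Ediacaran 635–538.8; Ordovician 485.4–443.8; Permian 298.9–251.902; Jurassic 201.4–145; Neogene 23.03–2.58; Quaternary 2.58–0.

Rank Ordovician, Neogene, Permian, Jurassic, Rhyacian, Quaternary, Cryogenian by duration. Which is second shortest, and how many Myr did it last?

Start − end for each: Ordovician 485.4 − 443.8 = 41.6; Neogene 23.03 − 2.58 = 20.45; Permian 298.9 − 251.902 = 46.998; Jurassic 201.4 − 145 = 56.4; Rhyacian 2300 − 2050 = 250; Quaternary 2.58 − 0 = 2.58; Cryogenian 720 − 635 = 85.
Ranking these from shortest: Quaternary < Neogene < Ordovician < Permian < Jurassic < Cryogenian < Rhyacian.
Position 2 in that ranking is Neogene, which lasted 20.45 Myr.

Neogene, 20.45 million years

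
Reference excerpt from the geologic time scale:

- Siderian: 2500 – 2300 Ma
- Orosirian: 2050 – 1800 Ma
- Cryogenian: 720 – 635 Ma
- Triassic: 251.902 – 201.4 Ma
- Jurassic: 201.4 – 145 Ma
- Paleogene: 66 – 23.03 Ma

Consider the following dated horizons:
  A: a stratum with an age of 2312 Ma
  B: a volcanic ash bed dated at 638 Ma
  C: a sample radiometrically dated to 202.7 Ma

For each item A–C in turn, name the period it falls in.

A — Siderian; B — Cryogenian; C — Triassic

Match each age against the start–end ranges in the excerpt: A = 2312 Ma → Siderian (2500–2300); B = 638 Ma → Cryogenian (720–635); C = 202.7 Ma → Triassic (251.902–201.4).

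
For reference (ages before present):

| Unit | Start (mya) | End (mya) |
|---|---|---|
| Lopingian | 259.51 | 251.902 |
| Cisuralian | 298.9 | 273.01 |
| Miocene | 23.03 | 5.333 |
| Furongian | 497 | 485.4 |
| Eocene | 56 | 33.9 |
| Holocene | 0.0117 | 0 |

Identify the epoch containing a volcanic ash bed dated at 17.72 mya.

Miocene

17.72 Ma lies between 23.03 and 5.333 Ma, so it falls in the Miocene.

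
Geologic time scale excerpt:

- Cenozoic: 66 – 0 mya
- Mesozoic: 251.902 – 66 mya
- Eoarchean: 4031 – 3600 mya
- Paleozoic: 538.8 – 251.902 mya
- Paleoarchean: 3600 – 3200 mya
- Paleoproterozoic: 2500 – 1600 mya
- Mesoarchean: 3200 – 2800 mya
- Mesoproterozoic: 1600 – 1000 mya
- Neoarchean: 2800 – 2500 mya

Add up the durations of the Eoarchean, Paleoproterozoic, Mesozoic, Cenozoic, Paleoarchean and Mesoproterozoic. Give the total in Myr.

Each duration: Eoarchean = 431; Paleoproterozoic = 900; Mesozoic = 185.902; Cenozoic = 66; Paleoarchean = 400; Mesoproterozoic = 600.
Sum: 431 + 900 + 185.902 + 66 + 400 + 600 = 2582.902 Myr.

2582.902 million years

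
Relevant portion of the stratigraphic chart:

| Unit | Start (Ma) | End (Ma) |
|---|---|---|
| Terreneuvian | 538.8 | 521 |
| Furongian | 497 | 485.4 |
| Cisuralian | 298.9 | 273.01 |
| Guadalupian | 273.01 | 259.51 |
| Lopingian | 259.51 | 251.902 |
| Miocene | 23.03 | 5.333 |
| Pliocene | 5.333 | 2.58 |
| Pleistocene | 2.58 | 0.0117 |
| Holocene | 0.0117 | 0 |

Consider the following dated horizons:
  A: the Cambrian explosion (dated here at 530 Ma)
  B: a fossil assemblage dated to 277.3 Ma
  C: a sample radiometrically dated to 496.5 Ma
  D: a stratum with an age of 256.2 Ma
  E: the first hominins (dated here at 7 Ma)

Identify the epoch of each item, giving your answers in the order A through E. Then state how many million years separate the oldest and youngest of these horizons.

A: 530 Ma lies in 538.8–521 Ma, so Terreneuvian.
B: 277.3 Ma lies in 298.9–273.01 Ma, so Cisuralian.
C: 496.5 Ma lies in 497–485.4 Ma, so Furongian.
D: 256.2 Ma lies in 259.51–251.902 Ma, so Lopingian.
E: 7 Ma lies in 23.03–5.333 Ma, so Miocene.
Oldest = 530 Ma, youngest = 7 Ma → span 523 Myr.

A — Terreneuvian; B — Cisuralian; C — Furongian; D — Lopingian; E — Miocene; span 523 million years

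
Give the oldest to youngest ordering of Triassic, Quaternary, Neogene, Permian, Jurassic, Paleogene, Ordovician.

Ordovician → Permian → Triassic → Jurassic → Paleogene → Neogene → Quaternary

Era membership (oldest first within each) — Paleozoic: Ordovician, Permian; Mesozoic: Triassic, Jurassic; Cenozoic: Paleogene, Neogene, Quaternary. Paleozoic precedes Mesozoic, which precedes Cenozoic. Concatenating the groups in that era order gives oldest to youngest directly.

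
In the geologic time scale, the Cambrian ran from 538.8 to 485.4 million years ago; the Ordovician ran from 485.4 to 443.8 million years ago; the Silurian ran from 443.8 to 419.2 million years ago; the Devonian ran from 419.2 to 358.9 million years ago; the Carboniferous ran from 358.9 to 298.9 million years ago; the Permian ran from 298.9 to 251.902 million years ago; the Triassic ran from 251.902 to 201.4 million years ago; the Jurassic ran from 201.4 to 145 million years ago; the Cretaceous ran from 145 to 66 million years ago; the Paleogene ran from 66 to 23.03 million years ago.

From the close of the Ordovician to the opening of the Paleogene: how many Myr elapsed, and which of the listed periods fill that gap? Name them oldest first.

377.8 million years; Silurian, Devonian, Carboniferous, Permian, Triassic, Jurassic, Cretaceous

End of Ordovician = 443.8 Ma; start of Paleogene = 66 Ma.
Gap = 443.8 − 66 = 377.8 Myr.
Periods wholly inside 443.8–66 Ma: Silurian (443.8–419.2), Devonian (419.2–358.9), Carboniferous (358.9–298.9), Permian (298.9–251.902), Triassic (251.902–201.4), Jurassic (201.4–145), Cretaceous (145–66).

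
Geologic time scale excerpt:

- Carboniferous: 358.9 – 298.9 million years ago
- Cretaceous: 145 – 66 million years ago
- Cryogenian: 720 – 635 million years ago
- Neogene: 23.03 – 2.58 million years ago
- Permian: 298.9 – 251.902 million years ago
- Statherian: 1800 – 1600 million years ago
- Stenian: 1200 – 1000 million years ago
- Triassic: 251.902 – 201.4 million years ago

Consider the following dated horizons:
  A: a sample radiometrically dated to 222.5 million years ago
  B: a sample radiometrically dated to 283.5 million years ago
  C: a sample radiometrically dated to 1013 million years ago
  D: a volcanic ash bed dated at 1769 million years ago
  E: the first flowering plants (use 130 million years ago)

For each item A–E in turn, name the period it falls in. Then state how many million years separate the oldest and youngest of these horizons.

Match each age against the start–end ranges in the excerpt: A = 222.5 Ma → Triassic (251.902–201.4); B = 283.5 Ma → Permian (298.9–251.902); C = 1013 Ma → Stenian (1200–1000); D = 1769 Ma → Statherian (1800–1600); E = 130 Ma → Cretaceous (145–66).
The largest age is 1769 Ma and the smallest is 130 Ma; their difference is 1639 Myr.

A — Triassic; B — Permian; C — Stenian; D — Statherian; E — Cretaceous; span 1639 million years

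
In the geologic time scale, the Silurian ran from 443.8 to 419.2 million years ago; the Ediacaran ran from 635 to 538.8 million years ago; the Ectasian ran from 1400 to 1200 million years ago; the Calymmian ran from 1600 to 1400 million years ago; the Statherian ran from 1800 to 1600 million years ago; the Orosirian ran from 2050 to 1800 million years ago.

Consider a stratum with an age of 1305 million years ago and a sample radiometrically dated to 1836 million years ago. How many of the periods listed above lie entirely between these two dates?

2

1836 Ma sits inside the Orosirian (2050–1800) and 1305 Ma inside the Ectasian (1400–1200); neither of those is wholly between the two dates.
The listed periods lying completely between them are Statherian, Calymmian — 2 in all.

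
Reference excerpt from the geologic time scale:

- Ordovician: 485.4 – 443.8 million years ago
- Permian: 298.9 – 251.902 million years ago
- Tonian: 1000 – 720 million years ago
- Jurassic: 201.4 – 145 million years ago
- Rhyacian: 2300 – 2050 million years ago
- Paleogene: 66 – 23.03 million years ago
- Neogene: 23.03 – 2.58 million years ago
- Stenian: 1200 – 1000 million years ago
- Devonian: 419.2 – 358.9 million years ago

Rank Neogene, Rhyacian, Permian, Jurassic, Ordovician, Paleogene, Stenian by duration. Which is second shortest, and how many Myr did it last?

Start − end for each: Neogene 23.03 − 2.58 = 20.45; Rhyacian 2300 − 2050 = 250; Permian 298.9 − 251.902 = 46.998; Jurassic 201.4 − 145 = 56.4; Ordovician 485.4 − 443.8 = 41.6; Paleogene 66 − 23.03 = 42.97; Stenian 1200 − 1000 = 200.
Ranking these from shortest: Neogene < Ordovician < Paleogene < Permian < Jurassic < Stenian < Rhyacian.
Position 2 in that ranking is Ordovician, which lasted 41.6 Myr.

Ordovician, 41.6 million years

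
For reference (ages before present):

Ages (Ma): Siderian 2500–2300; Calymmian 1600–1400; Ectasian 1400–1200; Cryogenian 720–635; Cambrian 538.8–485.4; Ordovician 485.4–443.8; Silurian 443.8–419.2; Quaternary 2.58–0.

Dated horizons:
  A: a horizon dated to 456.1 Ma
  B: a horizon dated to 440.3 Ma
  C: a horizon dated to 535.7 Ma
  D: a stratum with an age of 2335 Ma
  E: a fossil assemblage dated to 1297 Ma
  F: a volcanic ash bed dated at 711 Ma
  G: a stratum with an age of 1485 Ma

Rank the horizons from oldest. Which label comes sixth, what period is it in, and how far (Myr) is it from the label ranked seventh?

Sorted oldest-first by Ma: D (2335), G (1485), E (1297), F (711), C (535.7), A (456.1), B (440.3).
The sixth oldest is A at 456.1 Ma, which lies in 485.4–443.8 Ma: the Ordovician.
The seventh oldest is B at 440.3 Ma; separation = |456.1 − 440.3| = 15.8 Myr.

A, in the Ordovician; 15.8 million years to B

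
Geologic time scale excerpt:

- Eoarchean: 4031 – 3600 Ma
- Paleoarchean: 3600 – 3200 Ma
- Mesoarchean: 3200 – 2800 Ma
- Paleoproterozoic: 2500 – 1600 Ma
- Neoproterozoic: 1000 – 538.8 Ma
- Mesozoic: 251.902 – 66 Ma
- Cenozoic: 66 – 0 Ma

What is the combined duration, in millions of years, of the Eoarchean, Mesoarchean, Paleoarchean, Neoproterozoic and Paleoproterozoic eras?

Duration is start − end for each: (4031 − 3600) + (3200 − 2800) + (3600 − 3200) + (1000 − 538.8) + (2500 − 1600).
That is 431 + 400 + 400 + 461.2 + 900, which totals 2592.2 million years.

2592.2 million years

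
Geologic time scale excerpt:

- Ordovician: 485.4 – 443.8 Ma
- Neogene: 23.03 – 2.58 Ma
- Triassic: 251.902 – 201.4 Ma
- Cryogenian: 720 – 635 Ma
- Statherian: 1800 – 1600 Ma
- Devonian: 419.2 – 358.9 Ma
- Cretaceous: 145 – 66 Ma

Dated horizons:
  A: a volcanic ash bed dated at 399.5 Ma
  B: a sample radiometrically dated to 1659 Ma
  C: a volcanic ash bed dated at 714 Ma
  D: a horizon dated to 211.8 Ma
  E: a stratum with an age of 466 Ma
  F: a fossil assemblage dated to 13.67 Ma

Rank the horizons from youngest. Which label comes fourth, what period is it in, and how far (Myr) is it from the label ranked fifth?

E, in the Ordovician; 248 million years to C

Sorted youngest-first by Ma: F (13.67), D (211.8), A (399.5), E (466), C (714), B (1659).
The fourth youngest is E at 466 Ma, which lies in 485.4–443.8 Ma: the Ordovician.
The fifth youngest is C at 714 Ma; separation = |466 − 714| = 248 Myr.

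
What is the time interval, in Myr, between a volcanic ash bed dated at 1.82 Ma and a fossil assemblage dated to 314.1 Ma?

312.28 million years

314.1 − 1.82 = 312.28 million years.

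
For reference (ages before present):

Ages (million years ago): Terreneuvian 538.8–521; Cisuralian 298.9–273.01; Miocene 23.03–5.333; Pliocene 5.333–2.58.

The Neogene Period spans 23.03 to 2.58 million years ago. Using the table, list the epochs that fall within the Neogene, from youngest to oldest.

Epochs with both bounds inside 23.03–2.58 Ma: Pliocene (5.333–2.58), Miocene (23.03–5.333).

Pliocene, Miocene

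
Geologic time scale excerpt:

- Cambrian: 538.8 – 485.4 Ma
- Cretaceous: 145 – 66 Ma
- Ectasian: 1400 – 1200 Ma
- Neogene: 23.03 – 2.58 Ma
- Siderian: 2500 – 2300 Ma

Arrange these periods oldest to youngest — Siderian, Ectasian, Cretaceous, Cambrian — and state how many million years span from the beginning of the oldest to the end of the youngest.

Siderian → Ectasian → Cambrian → Cretaceous; total span 2434 Myr

Start ages (Ma): Siderian 2500, Ectasian 1400, Cambrian 538.8, Cretaceous 145.
Ordered oldest to youngest: Siderian, Ectasian, Cambrian, Cretaceous.
Span = 2500 − 66 = 2434 Myr.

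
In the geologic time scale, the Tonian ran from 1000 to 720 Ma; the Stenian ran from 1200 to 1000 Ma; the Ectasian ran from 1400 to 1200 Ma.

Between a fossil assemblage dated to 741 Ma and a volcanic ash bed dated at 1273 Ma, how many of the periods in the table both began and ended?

The older date is 1273 Ma and the younger is 741 Ma.
Periods with start < 1273 and end > 741 Ma: Stenian (1200–1000).
That is 1 complete period.

1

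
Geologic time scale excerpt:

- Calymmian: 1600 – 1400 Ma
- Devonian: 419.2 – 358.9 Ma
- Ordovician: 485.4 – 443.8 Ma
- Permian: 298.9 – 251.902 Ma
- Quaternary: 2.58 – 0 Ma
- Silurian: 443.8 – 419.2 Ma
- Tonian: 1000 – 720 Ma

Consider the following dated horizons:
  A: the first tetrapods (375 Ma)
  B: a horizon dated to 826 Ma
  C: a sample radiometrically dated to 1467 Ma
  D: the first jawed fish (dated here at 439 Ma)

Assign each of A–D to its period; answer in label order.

A: 375 Ma lies in 419.2–358.9 Ma, so Devonian.
B: 826 Ma lies in 1000–720 Ma, so Tonian.
C: 1467 Ma lies in 1600–1400 Ma, so Calymmian.
D: 439 Ma lies in 443.8–419.2 Ma, so Silurian.

A — Devonian; B — Tonian; C — Calymmian; D — Silurian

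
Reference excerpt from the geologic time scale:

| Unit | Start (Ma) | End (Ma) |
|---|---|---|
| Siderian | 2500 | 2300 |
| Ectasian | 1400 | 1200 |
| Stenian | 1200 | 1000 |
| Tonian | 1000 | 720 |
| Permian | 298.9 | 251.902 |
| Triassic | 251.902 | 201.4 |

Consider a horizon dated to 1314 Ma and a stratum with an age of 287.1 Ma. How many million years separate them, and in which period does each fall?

Elapsed time: 1314 − 287.1 = 1026.9 Myr.
1314 Ma lies within 1400–1200 Ma: Ectasian.
287.1 Ma lies within 298.9–251.902 Ma: Permian.

1026.9 million years apart; the first in the Ectasian, the second in the Permian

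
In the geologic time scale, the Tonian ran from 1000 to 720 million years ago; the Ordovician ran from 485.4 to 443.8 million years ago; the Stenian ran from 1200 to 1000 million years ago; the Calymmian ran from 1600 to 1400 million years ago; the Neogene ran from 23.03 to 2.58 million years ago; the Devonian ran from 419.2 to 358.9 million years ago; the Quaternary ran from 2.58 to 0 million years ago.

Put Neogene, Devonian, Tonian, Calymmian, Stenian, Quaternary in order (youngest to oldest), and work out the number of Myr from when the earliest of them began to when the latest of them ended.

Quaternary → Neogene → Devonian → Tonian → Stenian → Calymmian; total span 1600 Myr

From the excerpt: Neogene 23.03–2.58; Devonian 419.2–358.9; Tonian 1000–720; Calymmian 1600–1400; Stenian 1200–1000; Quaternary 2.58–0 (Ma).
Larger Ma is earlier, so the oldest is Calymmian and the youngest is Quaternary; youngest to oldest: Quaternary, Neogene, Devonian, Tonian, Stenian, Calymmian.
Oldest start 1600 minus youngest end 0 gives 1600 Myr overall.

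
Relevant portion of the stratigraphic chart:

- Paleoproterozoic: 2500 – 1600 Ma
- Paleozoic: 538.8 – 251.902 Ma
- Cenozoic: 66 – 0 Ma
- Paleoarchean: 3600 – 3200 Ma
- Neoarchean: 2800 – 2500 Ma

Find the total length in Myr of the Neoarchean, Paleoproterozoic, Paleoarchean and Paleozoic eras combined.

1886.898 million years

Duration is start − end for each: (2800 − 2500) + (2500 − 1600) + (3600 − 3200) + (538.8 − 251.902).
That is 300 + 900 + 400 + 286.898, which totals 1886.898 million years.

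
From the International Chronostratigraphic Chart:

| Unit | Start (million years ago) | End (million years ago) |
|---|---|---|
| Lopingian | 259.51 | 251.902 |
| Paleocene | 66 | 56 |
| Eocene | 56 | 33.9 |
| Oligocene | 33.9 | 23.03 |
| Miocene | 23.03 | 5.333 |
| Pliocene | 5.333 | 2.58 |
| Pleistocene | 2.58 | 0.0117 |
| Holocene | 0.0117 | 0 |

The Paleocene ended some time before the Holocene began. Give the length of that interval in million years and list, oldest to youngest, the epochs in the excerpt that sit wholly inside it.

55.9883 million years; Eocene, Oligocene, Miocene, Pliocene, Pleistocene

The Paleocene closes at 56 Ma and the Holocene opens at 0.0117 Ma, so the interval is 56 − 0.0117 = 55.9883 Myr.
An epoch fits inside if it starts at or after 56 Ma and ends at or before 0.0117 Ma; oldest first that gives Eocene, Oligocene, Miocene, Pliocene, Pleistocene.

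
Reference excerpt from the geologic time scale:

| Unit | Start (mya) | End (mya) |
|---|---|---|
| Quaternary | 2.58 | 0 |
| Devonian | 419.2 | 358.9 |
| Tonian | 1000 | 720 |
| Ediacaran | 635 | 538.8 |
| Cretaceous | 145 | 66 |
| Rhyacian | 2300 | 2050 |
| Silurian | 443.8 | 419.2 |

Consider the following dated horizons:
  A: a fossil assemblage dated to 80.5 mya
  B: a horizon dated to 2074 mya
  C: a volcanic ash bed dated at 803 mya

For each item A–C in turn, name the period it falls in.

Match each age against the start–end ranges in the excerpt: A = 80.5 Ma → Cretaceous (145–66); B = 2074 Ma → Rhyacian (2300–2050); C = 803 Ma → Tonian (1000–720).

A — Cretaceous; B — Rhyacian; C — Tonian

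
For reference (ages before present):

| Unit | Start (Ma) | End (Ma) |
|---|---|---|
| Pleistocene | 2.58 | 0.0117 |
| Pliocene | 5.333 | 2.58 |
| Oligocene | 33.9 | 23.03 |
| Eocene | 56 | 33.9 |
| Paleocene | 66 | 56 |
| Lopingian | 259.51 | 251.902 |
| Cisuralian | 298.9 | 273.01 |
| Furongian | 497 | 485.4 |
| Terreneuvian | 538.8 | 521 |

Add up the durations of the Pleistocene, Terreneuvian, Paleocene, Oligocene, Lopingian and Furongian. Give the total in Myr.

Each duration: Pleistocene = 2.5683; Terreneuvian = 17.8; Paleocene = 10; Oligocene = 10.87; Lopingian = 7.608; Furongian = 11.6.
Sum: 2.5683 + 17.8 + 10 + 10.87 + 7.608 + 11.6 = 60.4463 Myr.

60.4463 million years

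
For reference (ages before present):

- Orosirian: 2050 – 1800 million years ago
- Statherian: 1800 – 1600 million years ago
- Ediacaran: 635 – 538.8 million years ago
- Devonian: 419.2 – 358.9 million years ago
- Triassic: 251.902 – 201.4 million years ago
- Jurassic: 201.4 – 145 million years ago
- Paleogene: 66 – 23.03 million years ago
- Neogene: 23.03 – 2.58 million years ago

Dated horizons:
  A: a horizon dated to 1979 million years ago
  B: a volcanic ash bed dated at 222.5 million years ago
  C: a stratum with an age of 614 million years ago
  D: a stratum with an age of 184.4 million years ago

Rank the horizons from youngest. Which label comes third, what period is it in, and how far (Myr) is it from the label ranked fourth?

C, in the Ediacaran; 1365 million years to A

Sorted youngest-first by Ma: D (184.4), B (222.5), C (614), A (1979).
The third youngest is C at 614 Ma, which lies in 635–538.8 Ma: the Ediacaran.
The fourth youngest is A at 1979 Ma; separation = |614 − 1979| = 1365 Myr.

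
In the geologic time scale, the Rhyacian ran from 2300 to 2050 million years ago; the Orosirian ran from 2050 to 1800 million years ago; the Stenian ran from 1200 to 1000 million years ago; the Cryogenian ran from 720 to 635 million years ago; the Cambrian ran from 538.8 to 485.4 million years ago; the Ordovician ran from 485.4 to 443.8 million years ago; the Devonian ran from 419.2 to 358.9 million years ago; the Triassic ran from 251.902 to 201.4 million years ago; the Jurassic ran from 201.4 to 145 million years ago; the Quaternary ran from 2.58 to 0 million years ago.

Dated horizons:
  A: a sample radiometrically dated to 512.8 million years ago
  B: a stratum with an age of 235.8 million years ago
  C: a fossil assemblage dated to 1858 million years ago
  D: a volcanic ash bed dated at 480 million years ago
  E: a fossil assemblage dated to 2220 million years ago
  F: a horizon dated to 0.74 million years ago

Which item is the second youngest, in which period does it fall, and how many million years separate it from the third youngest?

Sorted youngest-first by Ma: F (0.74), B (235.8), D (480), A (512.8), C (1858), E (2220).
The second youngest is B at 235.8 Ma, which lies in 251.902–201.4 Ma: the Triassic.
The third youngest is D at 480 Ma; separation = |235.8 − 480| = 244.2 Myr.

B, in the Triassic; 244.2 million years to D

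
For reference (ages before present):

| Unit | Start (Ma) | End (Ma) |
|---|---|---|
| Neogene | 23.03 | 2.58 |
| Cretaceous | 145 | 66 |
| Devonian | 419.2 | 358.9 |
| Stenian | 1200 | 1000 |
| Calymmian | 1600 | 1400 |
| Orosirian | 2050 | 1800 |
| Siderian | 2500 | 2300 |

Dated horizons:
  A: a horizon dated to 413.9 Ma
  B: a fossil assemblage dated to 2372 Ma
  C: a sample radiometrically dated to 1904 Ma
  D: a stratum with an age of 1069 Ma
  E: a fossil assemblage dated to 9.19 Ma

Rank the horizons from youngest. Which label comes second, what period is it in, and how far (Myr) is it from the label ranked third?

A, in the Devonian; 655.1 million years to D

Smaller Ma means younger, so youngest first: E 9.19 < A 413.9 < D 1069 < C 1904 < B 2372.
Counting 2 along gives A (413.9 Ma); the excerpt puts that inside the Devonian, 419.2–358.9 Ma.
Next in line is D (1069 Ma), and 1069 − 413.9 = 655.1 Myr.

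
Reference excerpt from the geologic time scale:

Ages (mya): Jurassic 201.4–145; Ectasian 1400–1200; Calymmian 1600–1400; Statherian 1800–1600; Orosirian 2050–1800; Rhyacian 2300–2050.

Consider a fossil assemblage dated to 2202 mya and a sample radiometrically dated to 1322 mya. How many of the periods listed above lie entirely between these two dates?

The older date is 2202 Ma and the younger is 1322 Ma.
Periods with start < 2202 and end > 1322 Ma: Orosirian (2050–1800), Statherian (1800–1600), Calymmian (1600–1400).
That is 3 complete periods.

3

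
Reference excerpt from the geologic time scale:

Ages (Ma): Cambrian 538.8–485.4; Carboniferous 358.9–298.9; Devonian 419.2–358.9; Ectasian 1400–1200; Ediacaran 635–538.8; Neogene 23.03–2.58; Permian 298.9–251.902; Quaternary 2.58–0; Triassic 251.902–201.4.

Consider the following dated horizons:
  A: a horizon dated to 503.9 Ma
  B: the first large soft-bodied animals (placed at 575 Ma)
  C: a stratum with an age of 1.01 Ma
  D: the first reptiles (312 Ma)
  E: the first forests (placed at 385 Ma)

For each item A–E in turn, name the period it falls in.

A — Cambrian; B — Ediacaran; C — Quaternary; D — Carboniferous; E — Devonian

Match each age against the start–end ranges in the excerpt: A = 503.9 Ma → Cambrian (538.8–485.4); B = 575 Ma → Ediacaran (635–538.8); C = 1.01 Ma → Quaternary (2.58–0); D = 312 Ma → Carboniferous (358.9–298.9); E = 385 Ma → Devonian (419.2–358.9).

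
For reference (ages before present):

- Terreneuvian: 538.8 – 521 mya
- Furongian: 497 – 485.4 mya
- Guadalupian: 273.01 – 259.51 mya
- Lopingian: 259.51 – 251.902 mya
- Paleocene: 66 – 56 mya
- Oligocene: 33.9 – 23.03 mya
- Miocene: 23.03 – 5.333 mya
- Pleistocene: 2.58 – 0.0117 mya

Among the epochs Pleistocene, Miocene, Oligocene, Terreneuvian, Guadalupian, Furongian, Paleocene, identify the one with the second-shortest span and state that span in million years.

Paleocene, 10 million years

Durations: Pleistocene 2.5683; Miocene 17.697; Oligocene 10.87; Terreneuvian 17.8; Guadalupian 13.5; Furongian 11.6; Paleocene 10 Myr.
Sorted shortest-first: Pleistocene (2.5683), Paleocene (10), Oligocene (10.87), Furongian (11.6), Guadalupian (13.5), Miocene (17.697), Terreneuvian (17.8).
The second shortest is Paleocene at 10 Myr.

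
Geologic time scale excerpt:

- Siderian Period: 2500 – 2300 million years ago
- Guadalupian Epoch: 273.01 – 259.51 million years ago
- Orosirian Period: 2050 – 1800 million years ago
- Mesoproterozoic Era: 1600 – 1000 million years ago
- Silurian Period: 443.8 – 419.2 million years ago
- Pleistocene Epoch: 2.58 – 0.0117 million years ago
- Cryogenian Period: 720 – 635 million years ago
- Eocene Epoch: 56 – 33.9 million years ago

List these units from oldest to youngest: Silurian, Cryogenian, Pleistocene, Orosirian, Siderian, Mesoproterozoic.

Read off each span (Ma): Silurian 443.8–419.2; Cryogenian 720–635; Pleistocene 2.58–0.0117; Orosirian 2050–1800; Siderian 2500–2300; Mesoproterozoic 1600–1000.
Larger Ma is older, so oldest→youngest is Siderian, Orosirian, Mesoproterozoic, Cryogenian, Silurian, Pleistocene.

Siderian, Orosirian, Mesoproterozoic, Cryogenian, Silurian, Pleistocene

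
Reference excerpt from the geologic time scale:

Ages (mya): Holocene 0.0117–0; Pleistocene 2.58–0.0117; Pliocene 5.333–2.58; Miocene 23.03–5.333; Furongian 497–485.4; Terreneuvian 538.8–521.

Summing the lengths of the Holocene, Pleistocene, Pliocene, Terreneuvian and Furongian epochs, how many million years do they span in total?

34.733 million years

Duration is start − end for each: (0.0117 − 0) + (2.58 − 0.0117) + (5.333 − 2.58) + (538.8 − 521) + (497 − 485.4).
That is 0.0117 + 2.5683 + 2.753 + 17.8 + 11.6, which totals 34.733 million years.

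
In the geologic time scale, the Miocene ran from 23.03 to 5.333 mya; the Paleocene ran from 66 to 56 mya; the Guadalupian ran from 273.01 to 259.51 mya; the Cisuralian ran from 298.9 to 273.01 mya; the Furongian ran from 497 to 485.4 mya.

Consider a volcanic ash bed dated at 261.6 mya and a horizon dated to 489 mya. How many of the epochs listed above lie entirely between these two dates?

1

489 Ma sits inside the Furongian (497–485.4) and 261.6 Ma inside the Guadalupian (273.01–259.51); neither of those is wholly between the two dates.
The listed epochs lying completely between them are Cisuralian — 1 in all.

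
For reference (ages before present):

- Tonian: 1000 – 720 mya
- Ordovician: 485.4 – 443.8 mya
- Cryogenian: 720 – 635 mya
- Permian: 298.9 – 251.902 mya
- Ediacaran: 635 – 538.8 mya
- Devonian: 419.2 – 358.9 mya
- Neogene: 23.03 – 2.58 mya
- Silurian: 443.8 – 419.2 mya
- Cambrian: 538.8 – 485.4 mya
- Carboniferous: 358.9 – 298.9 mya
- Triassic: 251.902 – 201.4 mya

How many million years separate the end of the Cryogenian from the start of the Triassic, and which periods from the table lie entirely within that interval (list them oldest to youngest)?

383.098 million years; Ediacaran, Cambrian, Ordovician, Silurian, Devonian, Carboniferous, Permian

The Cryogenian closes at 635 Ma and the Triassic opens at 251.902 Ma, so the interval is 635 − 251.902 = 383.098 Myr.
A period fits inside if it starts at or after 635 Ma and ends at or before 251.902 Ma; oldest first that gives Ediacaran, Cambrian, Ordovician, Silurian, Devonian, Carboniferous, Permian.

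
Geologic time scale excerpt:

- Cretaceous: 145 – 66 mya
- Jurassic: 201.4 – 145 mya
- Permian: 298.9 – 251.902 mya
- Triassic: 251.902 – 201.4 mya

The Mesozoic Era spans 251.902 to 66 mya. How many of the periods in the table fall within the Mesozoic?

3

Periods inside 251.902–66 Ma: Triassic, Jurassic, Cretaceous — 3 in total.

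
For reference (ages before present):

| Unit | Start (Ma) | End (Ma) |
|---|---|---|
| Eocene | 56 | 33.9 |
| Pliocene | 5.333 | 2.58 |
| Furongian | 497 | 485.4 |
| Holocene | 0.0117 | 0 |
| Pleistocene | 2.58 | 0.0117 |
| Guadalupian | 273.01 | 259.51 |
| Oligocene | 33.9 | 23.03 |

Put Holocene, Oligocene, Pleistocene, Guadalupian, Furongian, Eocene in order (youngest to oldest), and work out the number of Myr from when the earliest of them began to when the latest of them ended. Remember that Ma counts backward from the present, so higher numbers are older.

Holocene, Pleistocene, Oligocene, Eocene, Guadalupian, Furongian; total span 497 Myr

From the excerpt: Holocene 0.0117–0; Oligocene 33.9–23.03; Pleistocene 2.58–0.0117; Guadalupian 273.01–259.51; Furongian 497–485.4; Eocene 56–33.9 (Ma).
Larger Ma is earlier, so the oldest is Furongian and the youngest is Holocene; youngest to oldest: Holocene, Pleistocene, Oligocene, Eocene, Guadalupian, Furongian.
Oldest start 497 minus youngest end 0 gives 497 Myr overall.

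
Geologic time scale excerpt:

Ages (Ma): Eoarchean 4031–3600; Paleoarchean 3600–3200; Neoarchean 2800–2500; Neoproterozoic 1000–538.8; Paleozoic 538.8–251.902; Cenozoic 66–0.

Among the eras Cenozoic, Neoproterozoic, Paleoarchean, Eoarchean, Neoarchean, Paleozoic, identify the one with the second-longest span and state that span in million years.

Eoarchean, 431 million years

Durations: Cenozoic 66; Neoproterozoic 461.2; Paleoarchean 400; Eoarchean 431; Neoarchean 300; Paleozoic 286.898 Myr.
Sorted longest-first: Neoproterozoic (461.2), Eoarchean (431), Paleoarchean (400), Neoarchean (300), Paleozoic (286.898), Cenozoic (66).
The second longest is Eoarchean at 431 Myr.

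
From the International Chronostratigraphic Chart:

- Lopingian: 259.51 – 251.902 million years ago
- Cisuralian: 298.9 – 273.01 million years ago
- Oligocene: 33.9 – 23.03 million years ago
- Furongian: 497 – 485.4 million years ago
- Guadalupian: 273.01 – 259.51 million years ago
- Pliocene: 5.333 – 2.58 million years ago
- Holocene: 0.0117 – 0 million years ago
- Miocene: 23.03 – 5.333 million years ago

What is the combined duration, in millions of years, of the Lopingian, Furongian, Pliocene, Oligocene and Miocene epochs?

50.528 million years

Duration is start − end for each: (259.51 − 251.902) + (497 − 485.4) + (5.333 − 2.58) + (33.9 − 23.03) + (23.03 − 5.333).
That is 7.608 + 11.6 + 2.753 + 10.87 + 17.697, which totals 50.528 million years.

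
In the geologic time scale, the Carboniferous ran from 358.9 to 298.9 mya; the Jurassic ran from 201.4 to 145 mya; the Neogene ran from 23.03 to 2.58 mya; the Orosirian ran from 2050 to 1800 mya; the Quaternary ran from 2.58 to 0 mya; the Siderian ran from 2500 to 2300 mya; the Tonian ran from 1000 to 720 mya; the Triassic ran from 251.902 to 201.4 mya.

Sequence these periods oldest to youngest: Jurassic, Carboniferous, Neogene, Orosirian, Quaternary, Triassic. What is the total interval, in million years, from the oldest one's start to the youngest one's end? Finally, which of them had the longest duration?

From the excerpt: Jurassic 201.4–145; Carboniferous 358.9–298.9; Neogene 23.03–2.58; Orosirian 2050–1800; Quaternary 2.58–0; Triassic 251.902–201.4 (Ma).
Larger Ma is earlier, so the oldest is Orosirian and the youngest is Quaternary; oldest to youngest: Orosirian, Carboniferous, Triassic, Jurassic, Neogene, Quaternary.
Oldest start 2050 minus youngest end 0 gives 2050 Myr overall.
Individual lengths (start − end): Triassic 50.502; Orosirian 250; Carboniferous 60; Jurassic 56.4; Neogene 20.45; Quaternary 2.58. The largest is Orosirian at 250 Myr.

Orosirian → Carboniferous → Triassic → Jurassic → Neogene → Quaternary; total span 2050 Myr; longest is Orosirian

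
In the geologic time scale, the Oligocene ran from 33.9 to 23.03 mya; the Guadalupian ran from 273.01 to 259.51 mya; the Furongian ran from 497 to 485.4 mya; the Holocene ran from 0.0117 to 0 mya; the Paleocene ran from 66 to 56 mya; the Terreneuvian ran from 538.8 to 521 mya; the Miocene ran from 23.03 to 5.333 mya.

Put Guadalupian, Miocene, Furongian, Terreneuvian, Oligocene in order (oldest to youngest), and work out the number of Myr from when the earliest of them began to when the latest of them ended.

From the excerpt: Guadalupian 273.01–259.51; Miocene 23.03–5.333; Furongian 497–485.4; Terreneuvian 538.8–521; Oligocene 33.9–23.03 (Ma).
Larger Ma is earlier, so the oldest is Terreneuvian and the youngest is Miocene; oldest to youngest: Terreneuvian, Furongian, Guadalupian, Oligocene, Miocene.
Oldest start 538.8 minus youngest end 5.333 gives 533.467 Myr overall.

Terreneuvian, Furongian, Guadalupian, Oligocene, Miocene; total span 533.467 Myr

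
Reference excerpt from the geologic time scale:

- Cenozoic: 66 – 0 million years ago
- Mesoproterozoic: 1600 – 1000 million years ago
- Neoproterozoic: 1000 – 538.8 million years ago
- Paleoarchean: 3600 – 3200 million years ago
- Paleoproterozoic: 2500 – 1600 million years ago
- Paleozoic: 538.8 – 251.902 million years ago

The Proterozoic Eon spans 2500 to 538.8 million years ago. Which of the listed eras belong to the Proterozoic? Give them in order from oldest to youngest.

Eras with both bounds inside 2500–538.8 Ma: Paleoproterozoic (2500–1600), Mesoproterozoic (1600–1000), Neoproterozoic (1000–538.8).

Paleoproterozoic, Mesoproterozoic, Neoproterozoic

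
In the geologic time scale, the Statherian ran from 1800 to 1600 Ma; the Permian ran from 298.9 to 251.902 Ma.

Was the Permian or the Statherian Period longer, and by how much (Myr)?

Statherian, by 153.002 million years

Permian: 298.9 − 251.902 = 46.998 Myr.
Statherian: 1800 − 1600 = 200 Myr.
Difference: 200 − 46.998 = 153.002 Myr, so the Statherian was longer.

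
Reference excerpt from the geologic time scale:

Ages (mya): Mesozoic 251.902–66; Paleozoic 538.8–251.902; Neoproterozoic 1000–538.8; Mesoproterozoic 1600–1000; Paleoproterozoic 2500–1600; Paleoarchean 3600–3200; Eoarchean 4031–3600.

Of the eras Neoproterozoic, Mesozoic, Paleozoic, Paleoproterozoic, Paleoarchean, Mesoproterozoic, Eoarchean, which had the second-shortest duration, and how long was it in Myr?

Start − end for each: Neoproterozoic 1000 − 538.8 = 461.2; Mesozoic 251.902 − 66 = 185.902; Paleozoic 538.8 − 251.902 = 286.898; Paleoproterozoic 2500 − 1600 = 900; Paleoarchean 3600 − 3200 = 400; Mesoproterozoic 1600 − 1000 = 600; Eoarchean 4031 − 3600 = 431.
Ranking these from shortest: Mesozoic < Paleozoic < Paleoarchean < Eoarchean < Neoproterozoic < Mesoproterozoic < Paleoproterozoic.
Position 2 in that ranking is Paleozoic, which lasted 286.898 Myr.

Paleozoic, 286.898 million years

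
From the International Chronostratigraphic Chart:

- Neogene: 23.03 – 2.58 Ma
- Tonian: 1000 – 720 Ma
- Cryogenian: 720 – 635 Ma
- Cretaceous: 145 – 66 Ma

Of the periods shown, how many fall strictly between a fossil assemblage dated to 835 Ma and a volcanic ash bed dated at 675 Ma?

0

The older date is 835 Ma and the younger is 675 Ma.
No period both begins after 835 Ma and ends before 675 Ma, so the count is 0.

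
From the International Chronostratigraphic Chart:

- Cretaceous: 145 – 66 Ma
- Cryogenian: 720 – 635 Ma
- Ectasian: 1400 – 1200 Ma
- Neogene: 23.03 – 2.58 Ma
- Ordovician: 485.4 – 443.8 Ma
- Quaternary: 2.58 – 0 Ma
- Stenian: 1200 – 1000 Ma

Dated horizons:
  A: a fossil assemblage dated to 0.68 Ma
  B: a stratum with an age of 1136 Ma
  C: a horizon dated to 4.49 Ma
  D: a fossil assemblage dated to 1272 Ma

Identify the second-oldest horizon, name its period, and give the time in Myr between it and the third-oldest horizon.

B, in the Stenian; 1131.51 million years to C

Larger Ma means older, so oldest first: D 1272 > B 1136 > C 4.49 > A 0.68.
Counting 2 along gives B (1136 Ma); the excerpt puts that inside the Stenian, 1200–1000 Ma.
Next in line is C (4.49 Ma), and 1136 − 4.49 = 1131.51 Myr.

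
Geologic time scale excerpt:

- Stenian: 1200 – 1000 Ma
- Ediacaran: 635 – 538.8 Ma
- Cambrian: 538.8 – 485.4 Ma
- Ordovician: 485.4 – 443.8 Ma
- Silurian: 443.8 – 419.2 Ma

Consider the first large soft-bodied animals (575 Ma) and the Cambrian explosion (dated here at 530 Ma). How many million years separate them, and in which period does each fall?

45 million years apart; the first in the Ediacaran, the second in the Cambrian

Elapsed time: 575 − 530 = 45 Myr.
575 Ma lies within 635–538.8 Ma: Ediacaran.
530 Ma lies within 538.8–485.4 Ma: Cambrian.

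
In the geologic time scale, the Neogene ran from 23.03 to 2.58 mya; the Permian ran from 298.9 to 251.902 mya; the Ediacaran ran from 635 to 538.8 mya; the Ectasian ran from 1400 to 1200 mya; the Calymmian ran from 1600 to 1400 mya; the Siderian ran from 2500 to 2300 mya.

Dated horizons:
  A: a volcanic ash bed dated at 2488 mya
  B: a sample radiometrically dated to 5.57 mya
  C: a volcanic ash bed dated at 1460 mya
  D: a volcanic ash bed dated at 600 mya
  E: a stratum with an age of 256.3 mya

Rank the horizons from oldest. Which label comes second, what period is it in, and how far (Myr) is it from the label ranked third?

C, in the Calymmian; 860 million years to D

Larger Ma means older, so oldest first: A 2488 > C 1460 > D 600 > E 256.3 > B 5.57.
Counting 2 along gives C (1460 Ma); the excerpt puts that inside the Calymmian, 1600–1400 Ma.
Next in line is D (600 Ma), and 1460 − 600 = 860 Myr.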